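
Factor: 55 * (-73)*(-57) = 228855 = 3^1 *5^1 * 11^1 * 19^1* 73^1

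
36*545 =19620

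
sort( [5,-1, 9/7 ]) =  [-1,9/7,  5]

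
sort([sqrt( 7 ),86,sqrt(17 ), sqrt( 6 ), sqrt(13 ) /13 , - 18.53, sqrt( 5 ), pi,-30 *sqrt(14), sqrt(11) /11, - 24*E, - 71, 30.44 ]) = [  -  30*sqrt( 14 ),-71, - 24*E , - 18.53,  sqrt( 13)/13, sqrt (11 ) /11,sqrt ( 5 ), sqrt(6),sqrt( 7 ),  pi, sqrt(17),30.44 , 86]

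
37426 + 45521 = 82947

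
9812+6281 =16093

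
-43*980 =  - 42140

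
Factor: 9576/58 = 4788/29 = 2^2*3^2*7^1*19^1 * 29^ ( - 1) 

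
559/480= 559/480 = 1.16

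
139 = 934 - 795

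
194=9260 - 9066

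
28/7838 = 14/3919= 0.00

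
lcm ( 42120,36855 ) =294840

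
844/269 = 3 + 37/269=3.14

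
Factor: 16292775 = 3^1*5^2*109^1*1993^1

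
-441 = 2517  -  2958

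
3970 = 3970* 1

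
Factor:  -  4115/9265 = - 823/1853  =  - 17^ ( - 1)*109^( -1 )*823^1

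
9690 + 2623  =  12313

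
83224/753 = 110 + 394/753 = 110.52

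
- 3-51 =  - 54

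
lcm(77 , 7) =77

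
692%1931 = 692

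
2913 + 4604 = 7517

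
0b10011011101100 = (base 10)9964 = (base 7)41023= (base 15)2E44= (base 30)B24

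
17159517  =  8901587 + 8257930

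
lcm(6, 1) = 6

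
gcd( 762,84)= 6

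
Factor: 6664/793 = 2^3 * 7^2*13^( - 1 )*17^1*61^( - 1) 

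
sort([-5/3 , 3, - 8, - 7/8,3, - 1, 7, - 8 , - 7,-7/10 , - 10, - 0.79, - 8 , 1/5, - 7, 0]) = [ - 10, - 8, -8, - 8, - 7 , - 7, - 5/3, - 1, - 7/8, - 0.79, - 7/10,0, 1/5, 3, 3,7 ]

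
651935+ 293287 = 945222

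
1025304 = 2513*408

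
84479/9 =9386 + 5/9 = 9386.56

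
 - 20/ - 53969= 20/53969 = 0.00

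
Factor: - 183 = -3^1*61^1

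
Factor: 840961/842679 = 3^( - 2 )*11^1*89^1 * 109^(-1 ) = 979/981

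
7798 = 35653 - 27855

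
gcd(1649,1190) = 17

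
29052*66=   1917432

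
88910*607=53968370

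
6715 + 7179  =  13894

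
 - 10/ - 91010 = 1/9101  =  0.00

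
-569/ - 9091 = 569/9091  =  0.06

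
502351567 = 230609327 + 271742240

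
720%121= 115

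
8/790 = 4/395 = 0.01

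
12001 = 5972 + 6029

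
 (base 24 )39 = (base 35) 2b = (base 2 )1010001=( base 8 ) 121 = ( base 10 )81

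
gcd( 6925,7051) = 1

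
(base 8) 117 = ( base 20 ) 3J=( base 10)79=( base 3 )2221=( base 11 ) 72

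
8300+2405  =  10705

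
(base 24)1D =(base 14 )29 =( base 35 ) 12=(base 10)37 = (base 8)45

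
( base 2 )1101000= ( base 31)3b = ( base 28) 3k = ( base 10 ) 104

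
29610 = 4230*7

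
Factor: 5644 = 2^2*17^1 * 83^1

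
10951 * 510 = 5585010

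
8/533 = 8/533 = 0.02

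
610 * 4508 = 2749880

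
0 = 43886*0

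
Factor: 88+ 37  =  5^3 = 125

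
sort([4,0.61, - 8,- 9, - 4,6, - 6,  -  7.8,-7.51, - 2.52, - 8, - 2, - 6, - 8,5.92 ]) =[ - 9 ,-8,  -  8, - 8,  -  7.8, - 7.51,-6, - 6, - 4, - 2.52, -2,0.61,4,5.92,6]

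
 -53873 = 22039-75912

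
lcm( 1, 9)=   9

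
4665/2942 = 1 + 1723/2942 = 1.59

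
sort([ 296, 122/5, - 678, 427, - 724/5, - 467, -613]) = [ - 678,-613, - 467, - 724/5, 122/5, 296,427 ]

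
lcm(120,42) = 840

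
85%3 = 1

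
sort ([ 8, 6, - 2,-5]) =[-5, -2,6, 8] 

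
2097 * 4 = 8388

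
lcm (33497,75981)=3115221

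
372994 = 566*659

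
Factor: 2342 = 2^1*1171^1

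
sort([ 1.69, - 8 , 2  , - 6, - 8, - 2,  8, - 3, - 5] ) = [ - 8,-8, - 6, - 5, - 3, - 2, 1.69, 2,8 ] 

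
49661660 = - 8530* (-5822 ) 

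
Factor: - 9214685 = -5^1*43^1*42859^1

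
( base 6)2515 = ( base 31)K3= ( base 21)18e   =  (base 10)623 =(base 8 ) 1157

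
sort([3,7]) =[3,7 ]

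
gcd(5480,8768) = 1096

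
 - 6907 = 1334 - 8241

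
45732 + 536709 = 582441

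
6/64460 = 3/32230 =0.00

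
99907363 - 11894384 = 88012979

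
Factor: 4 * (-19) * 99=-2^2*3^2*11^1  *19^1 = - 7524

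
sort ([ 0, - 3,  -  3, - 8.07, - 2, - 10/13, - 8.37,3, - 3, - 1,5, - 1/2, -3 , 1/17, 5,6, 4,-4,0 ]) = [ - 8.37 , - 8.07,-4,  -  3, - 3,-3 ,-3, - 2,  -  1,-10/13, - 1/2 , 0,0,  1/17 , 3, 4,5,5,6] 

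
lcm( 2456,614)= 2456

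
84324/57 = 1479 + 7/19  =  1479.37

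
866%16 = 2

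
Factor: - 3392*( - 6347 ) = 21529024=2^6*11^1*53^1*577^1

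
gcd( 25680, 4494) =642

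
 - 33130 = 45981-79111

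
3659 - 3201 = 458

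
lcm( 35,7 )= 35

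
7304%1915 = 1559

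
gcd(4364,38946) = 2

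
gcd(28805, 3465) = 35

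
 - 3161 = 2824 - 5985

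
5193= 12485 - 7292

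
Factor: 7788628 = 2^2*23^1*84659^1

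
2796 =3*932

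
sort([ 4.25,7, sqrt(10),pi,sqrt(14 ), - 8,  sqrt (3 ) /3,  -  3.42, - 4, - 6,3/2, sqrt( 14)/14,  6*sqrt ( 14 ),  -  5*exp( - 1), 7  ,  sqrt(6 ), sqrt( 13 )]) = [ - 8,  -  6, - 4, - 3.42, - 5*exp(-1),sqrt(14 )/14, sqrt(3) /3,3/2,sqrt( 6), pi,sqrt(10 ), sqrt(13),sqrt( 14), 4.25,7, 7,6 * sqrt( 14 )]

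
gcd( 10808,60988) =772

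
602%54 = 8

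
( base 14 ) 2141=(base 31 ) 5u6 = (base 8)13155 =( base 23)aje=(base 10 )5741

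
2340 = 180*13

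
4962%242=122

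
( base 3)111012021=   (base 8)22623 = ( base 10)9619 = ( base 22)jj5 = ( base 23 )I45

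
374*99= 37026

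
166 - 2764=-2598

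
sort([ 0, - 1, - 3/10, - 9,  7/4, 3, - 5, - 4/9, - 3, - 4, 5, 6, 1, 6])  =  [  -  9, - 5, - 4, - 3,-1,- 4/9, - 3/10, 0 , 1,7/4,3, 5, 6,6] 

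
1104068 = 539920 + 564148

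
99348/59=1683 + 51/59 = 1683.86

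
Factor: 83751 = 3^1 * 27917^1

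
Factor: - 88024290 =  - 2^1* 3^1*5^1*2934143^1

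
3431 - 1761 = 1670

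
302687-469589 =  - 166902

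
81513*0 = 0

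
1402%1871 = 1402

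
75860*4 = 303440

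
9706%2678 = 1672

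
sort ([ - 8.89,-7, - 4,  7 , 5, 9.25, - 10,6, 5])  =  [ - 10, - 8.89,-7, - 4, 5, 5 , 6,  7,  9.25 ] 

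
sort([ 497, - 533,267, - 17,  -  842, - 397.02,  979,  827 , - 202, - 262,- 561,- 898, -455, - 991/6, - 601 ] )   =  [ - 898, - 842, - 601, -561, - 533, - 455 , - 397.02, - 262, - 202 , - 991/6, - 17, 267, 497, 827,  979]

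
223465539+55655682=279121221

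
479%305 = 174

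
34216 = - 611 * ( - 56)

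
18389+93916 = 112305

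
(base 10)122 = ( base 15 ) 82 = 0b1111010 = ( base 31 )3t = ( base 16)7A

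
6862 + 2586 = 9448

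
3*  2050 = 6150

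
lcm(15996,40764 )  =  1263684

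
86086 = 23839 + 62247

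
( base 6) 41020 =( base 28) 6p8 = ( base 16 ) 1524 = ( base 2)1010100100100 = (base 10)5412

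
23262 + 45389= 68651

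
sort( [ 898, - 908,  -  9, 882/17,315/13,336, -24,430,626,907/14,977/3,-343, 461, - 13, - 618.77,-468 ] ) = [ - 908, - 618.77, - 468,-343,-24, - 13,  -  9,315/13,882/17, 907/14 , 977/3,336, 430, 461,626,898]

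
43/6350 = 43/6350 = 0.01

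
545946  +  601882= 1147828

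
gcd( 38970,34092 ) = 18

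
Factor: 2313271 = 23^1*43^1 * 2339^1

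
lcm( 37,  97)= 3589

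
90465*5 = 452325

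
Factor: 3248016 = 2^4*3^1*157^1*431^1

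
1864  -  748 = 1116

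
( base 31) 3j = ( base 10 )112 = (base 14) 80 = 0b1110000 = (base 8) 160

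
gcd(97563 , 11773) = 1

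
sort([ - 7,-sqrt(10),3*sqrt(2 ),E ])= [ - 7,- sqrt (10 ),E,3*sqrt(2) ]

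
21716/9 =2412 + 8/9 =2412.89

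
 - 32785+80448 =47663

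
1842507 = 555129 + 1287378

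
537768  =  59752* 9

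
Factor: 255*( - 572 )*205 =-2^2*3^1*5^2*11^1 *13^1 * 17^1*41^1 = - 29901300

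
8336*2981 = 24849616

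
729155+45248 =774403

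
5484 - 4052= 1432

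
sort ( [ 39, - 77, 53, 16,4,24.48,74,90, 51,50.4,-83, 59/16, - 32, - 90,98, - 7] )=[ - 90, - 83, - 77,-32,-7, 59/16,4, 16 , 24.48,39, 50.4,51 , 53,74, 90, 98] 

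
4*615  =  2460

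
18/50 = 9/25 = 0.36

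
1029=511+518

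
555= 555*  1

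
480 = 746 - 266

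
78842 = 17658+61184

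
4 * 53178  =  212712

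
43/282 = 43/282 = 0.15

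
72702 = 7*10386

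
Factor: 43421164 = 2^2*197^1*55103^1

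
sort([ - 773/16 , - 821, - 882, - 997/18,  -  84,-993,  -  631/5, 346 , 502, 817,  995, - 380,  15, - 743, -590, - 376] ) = [ - 993, - 882, - 821, - 743, - 590, - 380, - 376, - 631/5, - 84 , - 997/18, - 773/16, 15  ,  346, 502,817, 995 ]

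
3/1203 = 1/401 = 0.00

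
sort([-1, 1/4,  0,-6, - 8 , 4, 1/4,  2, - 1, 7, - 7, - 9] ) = [ - 9,-8, - 7,-6, - 1, - 1,  0 , 1/4, 1/4 , 2, 4,  7]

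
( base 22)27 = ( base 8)63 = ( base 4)303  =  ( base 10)51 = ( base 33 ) 1i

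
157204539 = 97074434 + 60130105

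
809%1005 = 809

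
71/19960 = 71/19960  =  0.00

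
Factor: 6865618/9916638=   3^ ( - 1)*137^1*25057^1*1652773^(- 1) = 3432809/4958319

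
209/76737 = 209/76737 = 0.00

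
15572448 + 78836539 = 94408987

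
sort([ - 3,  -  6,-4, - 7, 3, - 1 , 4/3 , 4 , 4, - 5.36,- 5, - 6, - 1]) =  [ - 7 ,-6,  -  6, - 5.36, - 5,-4, - 3, - 1, - 1, 4/3,3, 4,4]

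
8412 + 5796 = 14208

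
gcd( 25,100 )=25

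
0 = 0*42642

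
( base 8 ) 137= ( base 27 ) 3E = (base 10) 95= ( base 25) 3K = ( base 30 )35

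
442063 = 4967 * 89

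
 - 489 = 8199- 8688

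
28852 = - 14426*( - 2 ) 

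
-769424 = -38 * 20248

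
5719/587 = 5719/587  =  9.74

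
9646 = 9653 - 7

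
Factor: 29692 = 2^2*13^1*571^1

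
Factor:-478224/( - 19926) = 24=2^3*3^1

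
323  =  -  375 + 698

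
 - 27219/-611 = 44 + 335/611  =  44.55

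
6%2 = 0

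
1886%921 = 44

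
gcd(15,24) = 3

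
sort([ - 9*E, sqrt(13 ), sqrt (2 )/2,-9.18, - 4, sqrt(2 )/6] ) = [ - 9*E, - 9.18, - 4,sqrt( 2 ) /6, sqrt(2) /2, sqrt( 13 )] 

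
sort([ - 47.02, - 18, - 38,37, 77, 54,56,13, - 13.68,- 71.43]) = [ - 71.43, - 47.02, - 38, - 18, - 13.68,13,37,54,56, 77 ]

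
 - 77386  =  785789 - 863175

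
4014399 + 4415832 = 8430231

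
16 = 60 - 44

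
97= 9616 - 9519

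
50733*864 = 43833312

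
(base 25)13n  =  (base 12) 503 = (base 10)723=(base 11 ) 5a8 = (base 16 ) 2d3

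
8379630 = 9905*846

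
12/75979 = 12/75979 = 0.00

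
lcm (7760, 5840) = 566480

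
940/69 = 940/69 = 13.62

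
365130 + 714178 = 1079308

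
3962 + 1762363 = 1766325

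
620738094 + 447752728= 1068490822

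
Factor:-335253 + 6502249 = 6166996  =  2^2*11^1*140159^1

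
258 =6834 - 6576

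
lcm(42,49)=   294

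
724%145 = 144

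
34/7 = 34/7 = 4.86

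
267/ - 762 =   -  1 + 165/254 = - 0.35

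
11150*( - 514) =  - 5731100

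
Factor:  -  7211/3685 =-5^ ( - 1 )*11^( - 1 ) * 67^( - 1 )*7211^1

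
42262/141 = 42262/141 = 299.73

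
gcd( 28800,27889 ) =1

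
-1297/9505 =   -  1297/9505 = -0.14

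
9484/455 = 9484/455  =  20.84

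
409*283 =115747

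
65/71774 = 65/71774= 0.00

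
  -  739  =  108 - 847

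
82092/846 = 97 + 5/141 = 97.04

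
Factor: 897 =3^1*13^1*23^1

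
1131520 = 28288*40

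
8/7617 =8/7617 = 0.00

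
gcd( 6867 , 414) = 9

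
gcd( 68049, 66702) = 3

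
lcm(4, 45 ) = 180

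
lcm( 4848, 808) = 4848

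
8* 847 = 6776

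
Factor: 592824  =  2^3* 3^1 * 17^1*1453^1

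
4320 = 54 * 80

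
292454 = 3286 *89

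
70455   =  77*915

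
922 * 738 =680436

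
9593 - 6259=3334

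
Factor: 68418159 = 3^1*683^1 * 33391^1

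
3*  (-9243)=- 27729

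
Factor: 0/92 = 0 = 0^1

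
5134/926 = 2567/463 = 5.54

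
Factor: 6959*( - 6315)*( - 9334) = 2^1*3^1*5^1*13^1*359^1*421^1*6959^1=410192757390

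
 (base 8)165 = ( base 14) 85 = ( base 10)117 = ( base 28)45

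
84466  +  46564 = 131030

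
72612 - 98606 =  - 25994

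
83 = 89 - 6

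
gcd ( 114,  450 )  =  6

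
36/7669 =36/7669 = 0.00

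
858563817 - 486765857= 371797960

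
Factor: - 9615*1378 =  - 2^1*3^1*5^1*13^1*53^1*641^1 = - 13249470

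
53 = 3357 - 3304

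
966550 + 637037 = 1603587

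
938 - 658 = 280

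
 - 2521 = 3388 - 5909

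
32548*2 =65096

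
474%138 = 60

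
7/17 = 7/17  =  0.41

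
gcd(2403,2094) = 3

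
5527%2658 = 211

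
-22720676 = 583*(-38972)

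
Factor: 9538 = 2^1 * 19^1 * 251^1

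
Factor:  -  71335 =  - 5^1 * 11^1*1297^1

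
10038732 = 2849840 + 7188892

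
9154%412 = 90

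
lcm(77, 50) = 3850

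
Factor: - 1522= -2^1*761^1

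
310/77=4  +  2/77 =4.03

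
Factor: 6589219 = 7^1*13^1*19^1*37^1*103^1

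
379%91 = 15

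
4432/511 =4432/511 = 8.67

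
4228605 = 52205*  81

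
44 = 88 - 44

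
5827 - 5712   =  115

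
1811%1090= 721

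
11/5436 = 11/5436  =  0.00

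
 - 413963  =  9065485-9479448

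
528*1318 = 695904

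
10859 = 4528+6331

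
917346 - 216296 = 701050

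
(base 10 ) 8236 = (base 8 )20054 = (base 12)4924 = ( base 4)2000230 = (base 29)9N0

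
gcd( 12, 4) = 4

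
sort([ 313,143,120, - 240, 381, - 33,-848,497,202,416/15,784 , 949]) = [ - 848,-240 , - 33,416/15,120,143,202, 313,381,497,784,  949] 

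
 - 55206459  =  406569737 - 461776196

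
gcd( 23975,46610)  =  5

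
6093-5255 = 838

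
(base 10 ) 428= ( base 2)110101100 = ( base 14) 228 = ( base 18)15E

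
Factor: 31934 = 2^1 * 7^1*2281^1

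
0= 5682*0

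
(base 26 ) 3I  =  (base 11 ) 88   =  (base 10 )96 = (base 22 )48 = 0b1100000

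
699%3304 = 699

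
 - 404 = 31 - 435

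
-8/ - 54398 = 4/27199 = 0.00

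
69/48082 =69/48082 = 0.00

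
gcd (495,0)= 495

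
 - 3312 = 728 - 4040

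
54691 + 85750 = 140441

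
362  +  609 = 971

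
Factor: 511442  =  2^1 * 19^1* 43^1*313^1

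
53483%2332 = 2179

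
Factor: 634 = 2^1*317^1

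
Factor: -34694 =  - 2^1*11^1*19^1*83^1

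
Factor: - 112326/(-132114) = 193/227 =193^1*227^( - 1)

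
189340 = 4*47335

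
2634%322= 58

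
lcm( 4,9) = 36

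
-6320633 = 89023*(- 71)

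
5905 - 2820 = 3085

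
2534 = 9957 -7423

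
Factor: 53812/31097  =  2^2*11^( - 1 ) * 257^( - 1)*1223^1 = 4892/2827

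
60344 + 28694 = 89038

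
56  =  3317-3261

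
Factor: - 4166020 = -2^2*5^1*17^1*12253^1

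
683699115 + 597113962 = 1280813077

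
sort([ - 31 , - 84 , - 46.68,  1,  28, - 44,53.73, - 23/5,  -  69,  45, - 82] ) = [ - 84, - 82, -69, - 46.68 , - 44 , - 31 , - 23/5,1,28,45,53.73] 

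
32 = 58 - 26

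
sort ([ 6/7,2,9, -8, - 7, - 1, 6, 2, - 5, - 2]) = [ - 8, - 7, - 5, - 2,-1, 6/7,2, 2, 6, 9 ]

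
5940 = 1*5940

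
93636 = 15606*6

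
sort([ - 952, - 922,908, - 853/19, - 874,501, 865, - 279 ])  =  [ - 952,-922, - 874,- 279,-853/19, 501, 865,908] 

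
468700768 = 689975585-221274817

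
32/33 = 32/33=   0.97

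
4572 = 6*762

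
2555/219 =11 + 2/3=11.67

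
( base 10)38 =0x26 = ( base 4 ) 212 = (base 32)16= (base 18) 22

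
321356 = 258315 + 63041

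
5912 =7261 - 1349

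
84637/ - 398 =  - 84637/398 = - 212.66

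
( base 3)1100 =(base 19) 1H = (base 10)36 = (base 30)16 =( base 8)44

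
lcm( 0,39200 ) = 0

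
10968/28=391 + 5/7 = 391.71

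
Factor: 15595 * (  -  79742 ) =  - 2^1 * 5^1 * 13^1*3067^1*  3119^1 = - 1243576490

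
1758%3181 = 1758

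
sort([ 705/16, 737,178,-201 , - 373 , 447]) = [ - 373,-201,705/16, 178,  447, 737 ]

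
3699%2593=1106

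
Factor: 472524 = 2^2 * 3^1 * 13^2 * 233^1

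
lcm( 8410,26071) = 260710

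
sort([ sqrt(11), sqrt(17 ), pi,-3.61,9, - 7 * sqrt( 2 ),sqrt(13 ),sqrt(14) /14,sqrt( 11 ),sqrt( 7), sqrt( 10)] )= [-7*sqrt( 2),-3.61, sqrt( 14 ) /14,sqrt(7),pi,sqrt(10 ), sqrt (11),sqrt( 11), sqrt(13),sqrt( 17 ),9] 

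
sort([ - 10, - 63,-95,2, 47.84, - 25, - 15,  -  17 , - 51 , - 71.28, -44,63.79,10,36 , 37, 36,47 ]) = [ - 95, - 71.28, - 63, - 51, - 44, - 25, - 17,-15, - 10, 2, 10,  36,36,  37,47,  47.84, 63.79 ] 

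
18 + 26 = 44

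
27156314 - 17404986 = 9751328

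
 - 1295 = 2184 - 3479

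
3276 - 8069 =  - 4793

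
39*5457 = 212823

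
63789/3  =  21263 = 21263.00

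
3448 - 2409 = 1039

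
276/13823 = 12/601=0.02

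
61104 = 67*912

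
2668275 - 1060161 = 1608114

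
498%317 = 181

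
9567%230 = 137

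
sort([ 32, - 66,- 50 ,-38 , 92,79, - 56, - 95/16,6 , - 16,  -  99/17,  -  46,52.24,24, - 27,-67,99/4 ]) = [-67, - 66 ,  -  56, - 50, - 46, - 38, - 27, - 16, - 95/16, - 99/17, 6, 24,  99/4,32, 52.24,79,92]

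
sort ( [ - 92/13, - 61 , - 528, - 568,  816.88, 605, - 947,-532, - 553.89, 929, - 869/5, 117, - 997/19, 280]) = [ - 947, - 568, - 553.89 ,- 532, - 528, - 869/5,-61, - 997/19, - 92/13 , 117,280, 605,816.88,929 ] 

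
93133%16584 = 10213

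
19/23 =19/23 = 0.83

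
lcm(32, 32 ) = 32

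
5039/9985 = 5039/9985 = 0.50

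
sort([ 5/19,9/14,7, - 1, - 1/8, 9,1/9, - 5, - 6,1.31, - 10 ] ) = [ - 10,-6 ,- 5,-1, - 1/8,1/9, 5/19,9/14 , 1.31, 7,9] 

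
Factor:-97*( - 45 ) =3^2*5^1*97^1 = 4365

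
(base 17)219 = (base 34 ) hq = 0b1001011100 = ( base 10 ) 604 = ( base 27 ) MA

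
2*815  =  1630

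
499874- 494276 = 5598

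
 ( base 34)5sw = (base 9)10245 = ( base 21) f72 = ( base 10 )6764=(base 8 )15154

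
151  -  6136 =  - 5985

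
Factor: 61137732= 2^2*3^1*281^1*18131^1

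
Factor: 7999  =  19^1*421^1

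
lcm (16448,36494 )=1167808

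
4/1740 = 1/435 =0.00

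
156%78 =0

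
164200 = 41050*4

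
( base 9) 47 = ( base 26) 1h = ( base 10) 43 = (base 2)101011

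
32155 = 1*32155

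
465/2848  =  465/2848=0.16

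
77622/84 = 924 + 1/14  =  924.07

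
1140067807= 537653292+602414515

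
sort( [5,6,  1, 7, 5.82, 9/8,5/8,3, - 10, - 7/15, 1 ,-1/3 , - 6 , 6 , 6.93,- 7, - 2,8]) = [ - 10, -7, - 6,-2, -7/15, - 1/3, 5/8,1, 1 , 9/8, 3,  5,5.82, 6, 6, 6.93, 7,8]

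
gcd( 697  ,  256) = 1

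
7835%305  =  210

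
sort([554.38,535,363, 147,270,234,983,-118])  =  [ - 118, 147,234,  270,363, 535,554.38,983 ]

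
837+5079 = 5916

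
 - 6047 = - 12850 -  - 6803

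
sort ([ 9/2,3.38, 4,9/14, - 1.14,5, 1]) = [ - 1.14, 9/14 , 1,3.38,4 , 9/2, 5 ] 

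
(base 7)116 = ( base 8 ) 76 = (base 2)111110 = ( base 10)62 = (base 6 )142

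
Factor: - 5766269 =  - 61^1*94529^1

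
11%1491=11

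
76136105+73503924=149640029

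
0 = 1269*0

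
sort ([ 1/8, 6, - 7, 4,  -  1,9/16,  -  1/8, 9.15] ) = [ - 7,-1, - 1/8,1/8,9/16 , 4,6 , 9.15 ] 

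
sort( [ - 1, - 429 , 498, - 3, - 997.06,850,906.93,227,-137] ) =[ - 997.06, -429, - 137,-3 , - 1, 227, 498,850,906.93 ]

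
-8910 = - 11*810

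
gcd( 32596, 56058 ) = 2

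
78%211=78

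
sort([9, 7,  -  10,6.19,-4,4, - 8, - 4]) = [ - 10, - 8, - 4,-4 , 4,6.19,7 , 9 ] 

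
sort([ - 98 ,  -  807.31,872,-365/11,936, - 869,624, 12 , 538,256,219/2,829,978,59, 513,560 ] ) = [ - 869, - 807.31 , - 98, - 365/11,12,  59,219/2,256,  513, 538, 560,  624, 829, 872, 936,978] 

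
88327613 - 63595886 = 24731727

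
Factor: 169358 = 2^1 * 7^1*12097^1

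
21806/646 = 10903/323 = 33.76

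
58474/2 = 29237 = 29237.00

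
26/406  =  13/203 = 0.06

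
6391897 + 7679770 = 14071667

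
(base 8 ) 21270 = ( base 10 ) 8888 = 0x22b8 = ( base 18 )197E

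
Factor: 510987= 3^1*71^1*2399^1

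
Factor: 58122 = 2^1*3^2*3229^1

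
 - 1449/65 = - 23 + 46/65 = -22.29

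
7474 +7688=15162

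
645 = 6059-5414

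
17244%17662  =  17244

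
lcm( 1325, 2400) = 127200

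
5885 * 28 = 164780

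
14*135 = 1890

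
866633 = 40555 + 826078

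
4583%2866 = 1717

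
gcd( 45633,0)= 45633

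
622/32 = 311/16 = 19.44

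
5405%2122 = 1161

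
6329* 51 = 322779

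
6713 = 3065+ 3648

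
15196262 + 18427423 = 33623685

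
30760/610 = 50 + 26/61=50.43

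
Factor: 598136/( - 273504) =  - 971/444  =  - 2^(  -  2)*3^( - 1 )*37^ (  -  1)*971^1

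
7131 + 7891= 15022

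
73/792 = 73/792 = 0.09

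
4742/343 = 4742/343 = 13.83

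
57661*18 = 1037898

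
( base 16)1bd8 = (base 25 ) BA3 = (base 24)c90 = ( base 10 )7128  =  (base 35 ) 5SN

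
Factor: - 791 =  - 7^1*113^1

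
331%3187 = 331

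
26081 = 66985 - 40904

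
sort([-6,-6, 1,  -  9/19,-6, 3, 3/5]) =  [-6,-6, - 6, - 9/19,3/5, 1,3 ]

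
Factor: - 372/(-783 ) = 124/261 = 2^2*3^( - 2 )*29^(  -  1)*31^1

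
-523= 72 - 595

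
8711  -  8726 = -15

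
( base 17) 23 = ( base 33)14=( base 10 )37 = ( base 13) 2B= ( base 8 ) 45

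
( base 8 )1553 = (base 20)23f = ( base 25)1a0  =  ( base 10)875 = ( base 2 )1101101011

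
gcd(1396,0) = 1396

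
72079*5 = 360395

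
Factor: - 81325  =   - 5^2*3253^1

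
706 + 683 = 1389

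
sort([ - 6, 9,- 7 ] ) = [ - 7, - 6,9]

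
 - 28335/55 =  - 516+9/11 = - 515.18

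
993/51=331/17 = 19.47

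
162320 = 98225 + 64095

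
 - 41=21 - 62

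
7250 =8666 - 1416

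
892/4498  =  446/2249  =  0.20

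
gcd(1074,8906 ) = 2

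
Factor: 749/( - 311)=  - 7^1*107^1*311^( - 1)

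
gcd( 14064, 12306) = 1758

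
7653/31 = 246 + 27/31= 246.87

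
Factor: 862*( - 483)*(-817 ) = 2^1*3^1*7^1*19^1 *23^1*43^1*431^1 = 340154682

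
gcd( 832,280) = 8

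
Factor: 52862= 2^1*26431^1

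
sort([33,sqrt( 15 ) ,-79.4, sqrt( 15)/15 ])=[ - 79.4, sqrt( 15)/15, sqrt( 15 ), 33] 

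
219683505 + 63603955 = 283287460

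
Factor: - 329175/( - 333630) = 2^( - 1 )*5^1 * 7^1*19^1*337^(  -  1)= 665/674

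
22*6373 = 140206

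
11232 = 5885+5347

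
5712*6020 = 34386240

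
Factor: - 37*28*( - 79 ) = 2^2*7^1  *  37^1*79^1  =  81844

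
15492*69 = 1068948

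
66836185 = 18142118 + 48694067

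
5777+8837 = 14614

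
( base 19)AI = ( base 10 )208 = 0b11010000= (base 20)A8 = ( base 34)64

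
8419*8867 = 74651273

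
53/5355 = 53/5355= 0.01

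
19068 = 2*9534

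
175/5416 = 175/5416 = 0.03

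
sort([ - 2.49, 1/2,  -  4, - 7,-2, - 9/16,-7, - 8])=[ - 8, - 7, - 7 , - 4, - 2.49, - 2, - 9/16,  1/2] 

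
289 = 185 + 104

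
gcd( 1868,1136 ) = 4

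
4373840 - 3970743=403097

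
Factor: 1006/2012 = 1/2  =  2^( - 1 )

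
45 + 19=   64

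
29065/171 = 169 + 166/171 = 169.97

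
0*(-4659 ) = 0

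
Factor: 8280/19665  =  8/19 = 2^3*19^( - 1)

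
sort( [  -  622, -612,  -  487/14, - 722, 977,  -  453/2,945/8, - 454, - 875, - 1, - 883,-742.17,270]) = [ - 883, - 875, - 742.17, - 722, - 622, - 612,  -  454, - 453/2,-487/14, -1, 945/8, 270, 977] 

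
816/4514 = 408/2257 = 0.18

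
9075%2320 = 2115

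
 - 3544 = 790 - 4334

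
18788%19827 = 18788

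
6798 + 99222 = 106020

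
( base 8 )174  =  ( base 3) 11121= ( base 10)124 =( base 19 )6A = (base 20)64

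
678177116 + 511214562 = 1189391678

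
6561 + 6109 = 12670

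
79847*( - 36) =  - 2874492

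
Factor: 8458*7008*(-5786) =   -  342957419904 =-  2^7*3^1*11^1*73^1*263^1 * 4229^1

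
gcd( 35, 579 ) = 1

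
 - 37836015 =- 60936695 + 23100680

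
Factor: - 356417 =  - 107^1*3331^1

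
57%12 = 9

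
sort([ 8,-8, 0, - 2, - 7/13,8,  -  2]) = [ - 8,  -  2, - 2,- 7/13,0, 8, 8 ] 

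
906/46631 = 906/46631 = 0.02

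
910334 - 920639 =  - 10305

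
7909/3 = 7909/3 = 2636.33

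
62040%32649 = 29391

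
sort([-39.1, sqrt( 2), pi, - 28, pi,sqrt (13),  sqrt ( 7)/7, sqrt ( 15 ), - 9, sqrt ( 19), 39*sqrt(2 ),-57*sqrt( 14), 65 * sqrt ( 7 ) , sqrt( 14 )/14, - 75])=[ - 57*sqrt(14), - 75,  -  39.1, - 28, - 9, sqrt( 14 )/14,sqrt(7)/7,sqrt( 2), pi, pi, sqrt(13 ), sqrt( 15),  sqrt ( 19 ), 39*sqrt(2), 65*sqrt(7)]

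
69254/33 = 69254/33 =2098.61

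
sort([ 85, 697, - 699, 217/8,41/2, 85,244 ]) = [ - 699, 41/2, 217/8 , 85, 85,244,697]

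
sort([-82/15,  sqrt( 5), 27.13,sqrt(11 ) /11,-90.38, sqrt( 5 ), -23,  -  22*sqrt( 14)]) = [-90.38, - 22*sqrt( 14 ), - 23,-82/15,sqrt (11) /11, sqrt(5 ),sqrt(5),27.13 ] 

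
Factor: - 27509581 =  - 11^1* 283^1*8837^1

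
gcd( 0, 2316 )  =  2316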